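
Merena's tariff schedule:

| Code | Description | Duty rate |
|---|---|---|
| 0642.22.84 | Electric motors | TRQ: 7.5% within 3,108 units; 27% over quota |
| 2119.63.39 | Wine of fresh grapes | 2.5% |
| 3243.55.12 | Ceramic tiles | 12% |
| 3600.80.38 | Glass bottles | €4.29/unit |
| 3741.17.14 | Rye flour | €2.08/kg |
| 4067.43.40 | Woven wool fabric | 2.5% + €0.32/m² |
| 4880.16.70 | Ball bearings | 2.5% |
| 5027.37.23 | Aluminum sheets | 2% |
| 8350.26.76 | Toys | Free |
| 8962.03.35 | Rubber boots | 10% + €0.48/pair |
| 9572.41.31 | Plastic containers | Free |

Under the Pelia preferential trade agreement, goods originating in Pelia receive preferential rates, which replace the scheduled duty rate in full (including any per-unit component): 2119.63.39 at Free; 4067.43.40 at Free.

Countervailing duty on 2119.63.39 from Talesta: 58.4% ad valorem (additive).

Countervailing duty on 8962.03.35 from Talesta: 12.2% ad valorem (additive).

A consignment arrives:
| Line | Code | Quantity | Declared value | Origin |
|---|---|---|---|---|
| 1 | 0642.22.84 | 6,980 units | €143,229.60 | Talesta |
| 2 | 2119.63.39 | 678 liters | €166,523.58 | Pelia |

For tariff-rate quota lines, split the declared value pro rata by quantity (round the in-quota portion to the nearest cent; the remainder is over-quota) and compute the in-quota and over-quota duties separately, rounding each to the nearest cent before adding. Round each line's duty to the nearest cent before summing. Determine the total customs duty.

Line 1 (0642.22.84, Talesta, 6,980 units, €143,229.60):
Code 0642.22.84 is under a tariff-rate quota (threshold 3,108 units). In-quota: 3,108 units at 7.5%; over-quota: 3,872 units at 27%.
Pro-rata value split: in-quota = €143,229.60 × 3,108/6,980 = €63,776.16; over-quota = €143,229.60 − €63,776.16 = €79,453.44.
In-quota duty = €63,776.16 × 7.5% = €4,783.21. Over-quota duty = €79,453.44 × 27% = €21,452.43.
Line duty = €4,783.21 + €21,452.43 = €26,235.64.
Line 2 (2119.63.39, Pelia, 678 liters, €166,523.58):
Base rate for 2119.63.39 is 2.5%.
Origin Pelia qualifies under the Merena–Pelia agreement and 2119.63.39 is covered: preferential rate Free applies instead.
The additional-duty order on 2119.63.39 targets Talesta, not Pelia; it does not apply.
Duty = €166,523.58 × 0% = €0.00.
Total = €26,235.64 + €0.00 = €26,235.64.

€26,235.64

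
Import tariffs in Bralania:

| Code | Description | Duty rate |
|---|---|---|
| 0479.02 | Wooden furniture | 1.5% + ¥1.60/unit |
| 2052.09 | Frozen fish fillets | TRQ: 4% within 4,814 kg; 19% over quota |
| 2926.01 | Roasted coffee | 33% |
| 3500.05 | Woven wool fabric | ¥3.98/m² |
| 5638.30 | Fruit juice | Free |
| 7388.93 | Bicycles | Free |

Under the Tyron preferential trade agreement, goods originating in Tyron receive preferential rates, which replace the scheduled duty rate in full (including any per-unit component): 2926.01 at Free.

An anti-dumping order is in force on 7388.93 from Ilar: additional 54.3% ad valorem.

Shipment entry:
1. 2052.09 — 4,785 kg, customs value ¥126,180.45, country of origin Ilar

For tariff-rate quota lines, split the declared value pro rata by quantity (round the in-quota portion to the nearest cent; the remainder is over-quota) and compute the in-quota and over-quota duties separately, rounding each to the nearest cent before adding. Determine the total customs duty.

Line 1 (2052.09, Ilar, 4,785 kg, ¥126,180.45):
Code 2052.09 is under a tariff-rate quota (threshold 4,814 kg). Quantity 4,785 kg is within the quota, so the in-quota rate 4% applies to the full value.
Duty = ¥126,180.45 × 4% = ¥5,047.22.

¥5,047.22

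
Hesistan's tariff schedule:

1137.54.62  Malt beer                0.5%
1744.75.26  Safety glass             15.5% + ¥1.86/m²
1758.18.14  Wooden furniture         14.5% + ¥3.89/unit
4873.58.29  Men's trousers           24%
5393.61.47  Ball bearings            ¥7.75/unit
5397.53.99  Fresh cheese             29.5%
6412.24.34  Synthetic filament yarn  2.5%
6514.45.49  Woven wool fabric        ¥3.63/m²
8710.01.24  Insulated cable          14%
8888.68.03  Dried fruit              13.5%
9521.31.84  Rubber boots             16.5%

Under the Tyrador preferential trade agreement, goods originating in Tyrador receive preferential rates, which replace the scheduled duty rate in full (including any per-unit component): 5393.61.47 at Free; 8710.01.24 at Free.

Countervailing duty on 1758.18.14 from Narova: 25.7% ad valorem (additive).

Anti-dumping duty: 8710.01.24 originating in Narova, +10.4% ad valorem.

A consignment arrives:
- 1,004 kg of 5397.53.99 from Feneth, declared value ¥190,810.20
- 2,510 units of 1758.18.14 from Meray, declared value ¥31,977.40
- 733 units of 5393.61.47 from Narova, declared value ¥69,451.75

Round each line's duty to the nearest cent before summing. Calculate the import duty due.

Line 1 (5397.53.99, Feneth, 1,004 kg, ¥190,810.20):
Base rate for 5397.53.99 is 29.5%.
Duty = ¥190,810.20 × 29.5% = ¥56,289.01.
Line 2 (1758.18.14, Meray, 2,510 units, ¥31,977.40):
Base rate for 1758.18.14 is 14.5% + ¥3.89/unit.
The additional-duty order on 1758.18.14 targets Narova, not Meray; it does not apply.
Duty = ¥31,977.40 × 14.5% + 2,510 × ¥3.89 = ¥14,400.62.
Line 3 (5393.61.47, Narova, 733 units, ¥69,451.75):
Base rate for 5393.61.47 is ¥7.75/unit.
5393.61.47 has an FTA preferential rate, but origin Narova is not Tyrador; base rate stands.
Duty = 733 × ¥7.75 = ¥5,680.75.
Total = ¥56,289.01 + ¥14,400.62 + ¥5,680.75 = ¥76,370.38.

¥76,370.38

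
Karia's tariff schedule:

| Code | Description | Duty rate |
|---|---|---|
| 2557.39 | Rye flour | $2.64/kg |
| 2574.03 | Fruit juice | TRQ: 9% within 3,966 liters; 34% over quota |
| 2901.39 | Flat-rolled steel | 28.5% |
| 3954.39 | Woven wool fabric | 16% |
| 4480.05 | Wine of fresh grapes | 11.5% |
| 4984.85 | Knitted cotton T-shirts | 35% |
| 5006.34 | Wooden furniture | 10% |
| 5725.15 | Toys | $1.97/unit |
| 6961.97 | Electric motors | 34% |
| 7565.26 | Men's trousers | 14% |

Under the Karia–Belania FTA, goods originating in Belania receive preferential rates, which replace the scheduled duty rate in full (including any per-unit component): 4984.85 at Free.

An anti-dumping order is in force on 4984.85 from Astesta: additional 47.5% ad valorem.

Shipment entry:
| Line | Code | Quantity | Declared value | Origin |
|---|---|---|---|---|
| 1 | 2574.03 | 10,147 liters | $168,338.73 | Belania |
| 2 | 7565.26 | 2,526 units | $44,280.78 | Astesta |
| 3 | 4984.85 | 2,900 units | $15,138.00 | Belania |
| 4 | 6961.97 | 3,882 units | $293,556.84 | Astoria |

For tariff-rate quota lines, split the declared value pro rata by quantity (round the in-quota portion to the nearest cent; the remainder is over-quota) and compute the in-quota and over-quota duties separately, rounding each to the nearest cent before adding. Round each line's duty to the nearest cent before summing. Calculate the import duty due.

Line 1 (2574.03, Belania, 10,147 liters, $168,338.73):
Code 2574.03 is under a tariff-rate quota (threshold 3,966 liters). In-quota: 3,966 liters at 9%; over-quota: 6,181 liters at 34%.
Pro-rata value split: in-quota = $168,338.73 × 3,966/10,147 = $65,795.94; over-quota = $168,338.73 − $65,795.94 = $102,542.79.
In-quota duty = $65,795.94 × 9% = $5,921.63. Over-quota duty = $102,542.79 × 34% = $34,864.55.
Line duty = $5,921.63 + $34,864.55 = $40,786.18.
Line 2 (7565.26, Astesta, 2,526 units, $44,280.78):
Base rate for 7565.26 is 14%.
Duty = $44,280.78 × 14% = $6,199.31.
Line 3 (4984.85, Belania, 2,900 units, $15,138.00):
Base rate for 4984.85 is 35%.
Origin Belania qualifies under the Karia–Belania agreement and 4984.85 is covered: preferential rate Free applies instead.
The additional-duty order on 4984.85 targets Astesta, not Belania; it does not apply.
Duty = $15,138.00 × 0% = $0.00.
Line 4 (6961.97, Astoria, 3,882 units, $293,556.84):
Base rate for 6961.97 is 34%.
Duty = $293,556.84 × 34% = $99,809.33.
Total = $40,786.18 + $6,199.31 + $0.00 + $99,809.33 = $146,794.82.

$146,794.82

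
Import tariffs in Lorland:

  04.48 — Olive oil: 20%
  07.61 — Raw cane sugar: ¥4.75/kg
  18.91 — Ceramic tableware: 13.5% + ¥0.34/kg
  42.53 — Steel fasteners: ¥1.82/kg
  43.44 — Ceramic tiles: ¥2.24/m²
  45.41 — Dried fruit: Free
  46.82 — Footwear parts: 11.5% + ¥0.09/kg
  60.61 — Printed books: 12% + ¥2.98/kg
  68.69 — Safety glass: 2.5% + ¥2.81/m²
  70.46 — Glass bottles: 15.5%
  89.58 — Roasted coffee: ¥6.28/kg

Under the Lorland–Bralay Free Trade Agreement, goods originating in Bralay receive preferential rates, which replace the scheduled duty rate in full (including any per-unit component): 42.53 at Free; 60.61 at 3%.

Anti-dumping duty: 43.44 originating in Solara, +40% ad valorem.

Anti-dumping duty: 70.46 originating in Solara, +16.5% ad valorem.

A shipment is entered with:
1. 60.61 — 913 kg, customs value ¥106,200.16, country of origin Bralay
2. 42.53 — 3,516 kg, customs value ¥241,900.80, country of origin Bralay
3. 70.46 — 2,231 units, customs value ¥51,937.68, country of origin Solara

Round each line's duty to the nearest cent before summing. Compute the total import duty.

¥19,806.06

Line 1 (60.61, Bralay, 913 kg, ¥106,200.16):
Base rate for 60.61 is 12% + ¥2.98/kg.
Origin Bralay qualifies under the Lorland–Bralay agreement and 60.61 is covered: preferential rate 3% applies instead.
Duty = ¥106,200.16 × 3% = ¥3,186.00.
Line 2 (42.53, Bralay, 3,516 kg, ¥241,900.80):
Base rate for 42.53 is ¥1.82/kg.
Origin Bralay qualifies under the Lorland–Bralay agreement and 42.53 is covered: preferential rate Free applies instead.
Duty = ¥241,900.80 × 0% = ¥0.00.
Line 3 (70.46, Solara, 2,231 units, ¥51,937.68):
Base rate for 70.46 is 15.5%.
Additional duty on 70.46 from Solara: +16.5%. Applied ad valorem rate: 15.5% + 16.5% = 32%.
Duty = ¥51,937.68 × 32% = ¥16,620.06.
Total = ¥3,186.00 + ¥0.00 + ¥16,620.06 = ¥19,806.06.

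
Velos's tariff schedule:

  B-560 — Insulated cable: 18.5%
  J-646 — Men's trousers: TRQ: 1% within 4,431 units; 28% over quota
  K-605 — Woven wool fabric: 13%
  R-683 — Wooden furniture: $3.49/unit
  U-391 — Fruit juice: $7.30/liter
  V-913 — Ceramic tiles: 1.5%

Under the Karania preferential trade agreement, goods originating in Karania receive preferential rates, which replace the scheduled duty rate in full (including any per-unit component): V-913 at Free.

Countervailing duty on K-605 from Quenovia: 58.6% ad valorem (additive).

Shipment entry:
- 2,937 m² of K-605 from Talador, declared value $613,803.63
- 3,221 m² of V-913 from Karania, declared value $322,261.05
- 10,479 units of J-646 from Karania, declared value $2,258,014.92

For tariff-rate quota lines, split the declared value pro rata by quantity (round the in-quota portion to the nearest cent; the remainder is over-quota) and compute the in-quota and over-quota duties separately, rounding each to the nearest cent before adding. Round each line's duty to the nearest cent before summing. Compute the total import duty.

Line 1 (K-605, Talador, 2,937 m², $613,803.63):
Base rate for K-605 is 13%.
The additional-duty order on K-605 targets Quenovia, not Talador; it does not apply.
Duty = $613,803.63 × 13% = $79,794.47.
Line 2 (V-913, Karania, 3,221 m², $322,261.05):
Base rate for V-913 is 1.5%.
Origin Karania qualifies under the Velos–Karania agreement and V-913 is covered: preferential rate Free applies instead.
Duty = $322,261.05 × 0% = $0.00.
Line 3 (J-646, Karania, 10,479 units, $2,258,014.92):
Code J-646 is under a tariff-rate quota (threshold 4,431 units). In-quota: 4,431 units at 1%; over-quota: 6,048 units at 28%.
Pro-rata value split: in-quota = $2,258,014.92 × 4,431/10,479 = $954,791.88; over-quota = $2,258,014.92 − $954,791.88 = $1,303,223.04.
In-quota duty = $954,791.88 × 1% = $9,547.92. Over-quota duty = $1,303,223.04 × 28% = $364,902.45.
Line duty = $9,547.92 + $364,902.45 = $374,450.37.
Total = $79,794.47 + $0.00 + $374,450.37 = $454,244.84.

$454,244.84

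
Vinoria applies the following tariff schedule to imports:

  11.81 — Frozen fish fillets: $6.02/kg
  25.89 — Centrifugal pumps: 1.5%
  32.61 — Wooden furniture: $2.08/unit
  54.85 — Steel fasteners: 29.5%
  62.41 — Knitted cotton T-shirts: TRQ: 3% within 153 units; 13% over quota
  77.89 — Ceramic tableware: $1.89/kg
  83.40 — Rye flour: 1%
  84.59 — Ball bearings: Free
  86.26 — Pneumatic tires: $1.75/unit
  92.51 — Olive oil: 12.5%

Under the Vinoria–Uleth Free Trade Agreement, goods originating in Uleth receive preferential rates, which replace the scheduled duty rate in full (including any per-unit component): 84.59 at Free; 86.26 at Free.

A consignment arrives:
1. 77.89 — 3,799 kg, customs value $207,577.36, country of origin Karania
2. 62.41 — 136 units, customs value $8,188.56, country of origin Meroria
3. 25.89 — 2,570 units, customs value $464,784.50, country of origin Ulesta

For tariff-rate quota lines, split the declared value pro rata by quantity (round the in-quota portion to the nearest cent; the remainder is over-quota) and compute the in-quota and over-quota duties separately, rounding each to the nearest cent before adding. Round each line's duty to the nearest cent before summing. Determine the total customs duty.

Line 1 (77.89, Karania, 3,799 kg, $207,577.36):
Base rate for 77.89 is $1.89/kg.
Duty = 3,799 × $1.89 = $7,180.11.
Line 2 (62.41, Meroria, 136 units, $8,188.56):
Code 62.41 is under a tariff-rate quota (threshold 153 units). Quantity 136 units is within the quota, so the in-quota rate 3% applies to the full value.
Duty = $8,188.56 × 3% = $245.66.
Line 3 (25.89, Ulesta, 2,570 units, $464,784.50):
Base rate for 25.89 is 1.5%.
Duty = $464,784.50 × 1.5% = $6,971.77.
Total = $7,180.11 + $245.66 + $6,971.77 = $14,397.54.

$14,397.54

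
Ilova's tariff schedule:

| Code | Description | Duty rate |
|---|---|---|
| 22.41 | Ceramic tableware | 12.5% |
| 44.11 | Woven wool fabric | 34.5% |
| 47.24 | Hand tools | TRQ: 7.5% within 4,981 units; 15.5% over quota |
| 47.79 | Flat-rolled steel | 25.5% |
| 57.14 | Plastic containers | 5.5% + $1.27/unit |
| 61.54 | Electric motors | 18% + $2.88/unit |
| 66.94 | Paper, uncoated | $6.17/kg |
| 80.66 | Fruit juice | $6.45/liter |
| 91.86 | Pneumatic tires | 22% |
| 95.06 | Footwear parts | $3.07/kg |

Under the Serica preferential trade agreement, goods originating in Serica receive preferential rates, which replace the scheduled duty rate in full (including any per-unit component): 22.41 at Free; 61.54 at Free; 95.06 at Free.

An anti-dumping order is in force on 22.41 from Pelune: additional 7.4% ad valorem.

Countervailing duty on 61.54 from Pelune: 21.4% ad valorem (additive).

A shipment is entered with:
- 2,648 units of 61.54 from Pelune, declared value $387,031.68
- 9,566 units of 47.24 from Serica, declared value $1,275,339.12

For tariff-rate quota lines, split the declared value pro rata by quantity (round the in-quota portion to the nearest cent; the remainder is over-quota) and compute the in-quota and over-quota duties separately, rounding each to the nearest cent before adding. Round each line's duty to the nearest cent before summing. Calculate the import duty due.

$304,668.93

Line 1 (61.54, Pelune, 2,648 units, $387,031.68):
Base rate for 61.54 is 18% + $2.88/unit.
61.54 has an FTA preferential rate, but origin Pelune is not Serica; base rate stands.
Additional duty on 61.54 from Pelune: +21.4%. Applied ad valorem rate: 18% + 21.4% = 39.4%.
Duty = $387,031.68 × 39.4% + 2,648 × $2.88 = $160,116.72.
Line 2 (47.24, Serica, 9,566 units, $1,275,339.12):
Code 47.24 is under a tariff-rate quota (threshold 4,981 units). In-quota: 4,981 units at 7.5%; over-quota: 4,585 units at 15.5%.
Pro-rata value split: in-quota = $1,275,339.12 × 4,981/9,566 = $664,066.92; over-quota = $1,275,339.12 − $664,066.92 = $611,272.20.
In-quota duty = $664,066.92 × 7.5% = $49,805.02. Over-quota duty = $611,272.20 × 15.5% = $94,747.19.
Line duty = $49,805.02 + $94,747.19 = $144,552.21.
Total = $160,116.72 + $144,552.21 = $304,668.93.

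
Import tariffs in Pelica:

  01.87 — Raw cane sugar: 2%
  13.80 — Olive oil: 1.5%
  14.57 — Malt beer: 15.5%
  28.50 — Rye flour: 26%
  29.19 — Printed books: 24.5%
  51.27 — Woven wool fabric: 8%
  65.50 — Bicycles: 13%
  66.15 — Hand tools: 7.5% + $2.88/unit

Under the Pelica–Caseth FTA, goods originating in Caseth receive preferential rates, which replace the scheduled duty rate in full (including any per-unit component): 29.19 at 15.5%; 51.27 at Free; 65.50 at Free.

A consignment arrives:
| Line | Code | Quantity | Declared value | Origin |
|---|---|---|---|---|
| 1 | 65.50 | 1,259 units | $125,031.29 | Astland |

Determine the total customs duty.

Line 1 (65.50, Astland, 1,259 units, $125,031.29):
Base rate for 65.50 is 13%.
65.50 has an FTA preferential rate, but origin Astland is not Caseth; base rate stands.
Duty = $125,031.29 × 13% = $16,254.07.

$16,254.07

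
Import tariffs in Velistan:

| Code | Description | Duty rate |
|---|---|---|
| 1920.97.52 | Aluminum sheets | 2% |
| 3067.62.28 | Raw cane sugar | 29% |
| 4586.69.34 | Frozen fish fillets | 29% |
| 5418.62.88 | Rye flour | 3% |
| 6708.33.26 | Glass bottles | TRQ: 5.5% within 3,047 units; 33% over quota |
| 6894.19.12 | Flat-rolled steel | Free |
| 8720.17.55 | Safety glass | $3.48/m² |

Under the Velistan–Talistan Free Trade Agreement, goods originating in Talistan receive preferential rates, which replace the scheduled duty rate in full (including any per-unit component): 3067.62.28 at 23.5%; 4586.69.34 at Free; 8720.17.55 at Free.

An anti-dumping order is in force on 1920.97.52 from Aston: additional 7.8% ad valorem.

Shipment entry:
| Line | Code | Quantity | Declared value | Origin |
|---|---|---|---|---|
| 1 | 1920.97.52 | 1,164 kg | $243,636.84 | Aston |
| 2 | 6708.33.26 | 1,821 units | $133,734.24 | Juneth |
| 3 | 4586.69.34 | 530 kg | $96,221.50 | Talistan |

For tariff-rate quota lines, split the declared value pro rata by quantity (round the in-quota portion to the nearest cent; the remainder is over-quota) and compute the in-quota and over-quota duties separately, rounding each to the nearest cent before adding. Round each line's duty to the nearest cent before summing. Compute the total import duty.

Line 1 (1920.97.52, Aston, 1,164 kg, $243,636.84):
Base rate for 1920.97.52 is 2%.
Additional duty on 1920.97.52 from Aston: +7.8%. Applied ad valorem rate: 2% + 7.8% = 9.8%.
Duty = $243,636.84 × 9.8% = $23,876.41.
Line 2 (6708.33.26, Juneth, 1,821 units, $133,734.24):
Code 6708.33.26 is under a tariff-rate quota (threshold 3,047 units). Quantity 1,821 units is within the quota, so the in-quota rate 5.5% applies to the full value.
Duty = $133,734.24 × 5.5% = $7,355.38.
Line 3 (4586.69.34, Talistan, 530 kg, $96,221.50):
Base rate for 4586.69.34 is 29%.
Origin Talistan qualifies under the Velistan–Talistan agreement and 4586.69.34 is covered: preferential rate Free applies instead.
Duty = $96,221.50 × 0% = $0.00.
Total = $23,876.41 + $7,355.38 + $0.00 = $31,231.79.

$31,231.79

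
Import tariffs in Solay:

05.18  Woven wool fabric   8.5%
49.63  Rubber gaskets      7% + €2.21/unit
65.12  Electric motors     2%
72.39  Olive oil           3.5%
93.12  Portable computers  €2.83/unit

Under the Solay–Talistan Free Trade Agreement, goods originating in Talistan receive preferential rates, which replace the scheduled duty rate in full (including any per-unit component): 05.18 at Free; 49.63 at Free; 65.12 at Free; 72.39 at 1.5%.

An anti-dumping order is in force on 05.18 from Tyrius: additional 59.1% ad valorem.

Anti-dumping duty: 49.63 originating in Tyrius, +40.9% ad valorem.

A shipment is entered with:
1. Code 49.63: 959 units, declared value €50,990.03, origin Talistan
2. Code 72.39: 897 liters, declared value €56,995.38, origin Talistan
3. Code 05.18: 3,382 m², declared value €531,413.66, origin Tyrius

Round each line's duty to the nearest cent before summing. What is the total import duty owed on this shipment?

Line 1 (49.63, Talistan, 959 units, €50,990.03):
Base rate for 49.63 is 7% + €2.21/unit.
Origin Talistan qualifies under the Solay–Talistan agreement and 49.63 is covered: preferential rate Free applies instead.
The additional-duty order on 49.63 targets Tyrius, not Talistan; it does not apply.
Duty = €50,990.03 × 0% = €0.00.
Line 2 (72.39, Talistan, 897 liters, €56,995.38):
Base rate for 72.39 is 3.5%.
Origin Talistan qualifies under the Solay–Talistan agreement and 72.39 is covered: preferential rate 1.5% applies instead.
Duty = €56,995.38 × 1.5% = €854.93.
Line 3 (05.18, Tyrius, 3,382 m², €531,413.66):
Base rate for 05.18 is 8.5%.
05.18 has an FTA preferential rate, but origin Tyrius is not Talistan; base rate stands.
Additional duty on 05.18 from Tyrius: +59.1%. Applied ad valorem rate: 8.5% + 59.1% = 67.6%.
Duty = €531,413.66 × 67.6% = €359,235.63.
Total = €0.00 + €854.93 + €359,235.63 = €360,090.56.

€360,090.56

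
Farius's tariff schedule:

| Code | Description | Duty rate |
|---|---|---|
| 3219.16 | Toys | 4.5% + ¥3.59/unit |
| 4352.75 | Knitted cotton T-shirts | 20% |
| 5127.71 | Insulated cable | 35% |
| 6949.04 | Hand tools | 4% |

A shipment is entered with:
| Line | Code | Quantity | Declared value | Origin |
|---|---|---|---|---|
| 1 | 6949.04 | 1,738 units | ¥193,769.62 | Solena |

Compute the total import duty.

Line 1 (6949.04, Solena, 1,738 units, ¥193,769.62):
Base rate for 6949.04 is 4%.
Duty = ¥193,769.62 × 4% = ¥7,750.78.

¥7,750.78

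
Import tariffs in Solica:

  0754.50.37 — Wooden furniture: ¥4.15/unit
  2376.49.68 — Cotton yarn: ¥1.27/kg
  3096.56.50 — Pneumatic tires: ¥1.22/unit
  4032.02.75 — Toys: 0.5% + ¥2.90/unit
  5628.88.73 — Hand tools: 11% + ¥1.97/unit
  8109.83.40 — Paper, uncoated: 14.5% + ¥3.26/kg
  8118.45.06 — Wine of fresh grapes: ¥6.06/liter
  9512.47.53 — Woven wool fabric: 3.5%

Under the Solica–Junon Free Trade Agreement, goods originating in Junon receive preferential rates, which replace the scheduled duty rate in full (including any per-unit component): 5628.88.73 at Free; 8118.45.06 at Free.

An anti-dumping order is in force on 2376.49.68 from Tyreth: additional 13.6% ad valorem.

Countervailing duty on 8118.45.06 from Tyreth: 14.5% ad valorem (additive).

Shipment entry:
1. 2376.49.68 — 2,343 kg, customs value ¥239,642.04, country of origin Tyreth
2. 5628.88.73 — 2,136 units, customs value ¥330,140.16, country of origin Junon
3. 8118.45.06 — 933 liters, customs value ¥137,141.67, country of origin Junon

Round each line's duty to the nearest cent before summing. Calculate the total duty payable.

¥35,566.93

Line 1 (2376.49.68, Tyreth, 2,343 kg, ¥239,642.04):
Base rate for 2376.49.68 is ¥1.27/kg.
Additional duty on 2376.49.68 from Tyreth: +13.6% ad valorem. Applied ad valorem rate = 13.6%.
Duty = ¥239,642.04 × 13.6% + 2,343 × ¥1.27 = ¥35,566.93.
Line 2 (5628.88.73, Junon, 2,136 units, ¥330,140.16):
Base rate for 5628.88.73 is 11% + ¥1.97/unit.
Origin Junon qualifies under the Solica–Junon agreement and 5628.88.73 is covered: preferential rate Free applies instead.
Duty = ¥330,140.16 × 0% = ¥0.00.
Line 3 (8118.45.06, Junon, 933 liters, ¥137,141.67):
Base rate for 8118.45.06 is ¥6.06/liter.
Origin Junon qualifies under the Solica–Junon agreement and 8118.45.06 is covered: preferential rate Free applies instead.
The additional-duty order on 8118.45.06 targets Tyreth, not Junon; it does not apply.
Duty = ¥137,141.67 × 0% = ¥0.00.
Total = ¥35,566.93 + ¥0.00 + ¥0.00 = ¥35,566.93.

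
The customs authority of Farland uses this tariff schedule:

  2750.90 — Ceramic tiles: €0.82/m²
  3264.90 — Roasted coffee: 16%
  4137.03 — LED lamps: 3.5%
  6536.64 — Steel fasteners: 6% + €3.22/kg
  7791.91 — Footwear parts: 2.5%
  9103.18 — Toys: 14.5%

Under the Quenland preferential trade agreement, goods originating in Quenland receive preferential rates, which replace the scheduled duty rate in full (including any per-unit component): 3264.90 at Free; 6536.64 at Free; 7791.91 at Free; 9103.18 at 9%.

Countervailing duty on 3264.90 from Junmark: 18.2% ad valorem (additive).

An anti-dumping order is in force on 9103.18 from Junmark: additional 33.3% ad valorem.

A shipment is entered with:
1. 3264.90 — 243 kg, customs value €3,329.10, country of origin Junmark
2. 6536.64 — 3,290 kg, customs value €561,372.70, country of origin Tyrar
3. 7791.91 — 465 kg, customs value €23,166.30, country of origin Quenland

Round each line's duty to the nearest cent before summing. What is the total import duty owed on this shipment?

€45,414.71

Line 1 (3264.90, Junmark, 243 kg, €3,329.10):
Base rate for 3264.90 is 16%.
3264.90 has an FTA preferential rate, but origin Junmark is not Quenland; base rate stands.
Additional duty on 3264.90 from Junmark: +18.2%. Applied ad valorem rate: 16% + 18.2% = 34.2%.
Duty = €3,329.10 × 34.2% = €1,138.55.
Line 2 (6536.64, Tyrar, 3,290 kg, €561,372.70):
Base rate for 6536.64 is 6% + €3.22/kg.
6536.64 has an FTA preferential rate, but origin Tyrar is not Quenland; base rate stands.
Duty = €561,372.70 × 6% + 3,290 × €3.22 = €44,276.16.
Line 3 (7791.91, Quenland, 465 kg, €23,166.30):
Base rate for 7791.91 is 2.5%.
Origin Quenland qualifies under the Farland–Quenland agreement and 7791.91 is covered: preferential rate Free applies instead.
Duty = €23,166.30 × 0% = €0.00.
Total = €1,138.55 + €44,276.16 + €0.00 = €45,414.71.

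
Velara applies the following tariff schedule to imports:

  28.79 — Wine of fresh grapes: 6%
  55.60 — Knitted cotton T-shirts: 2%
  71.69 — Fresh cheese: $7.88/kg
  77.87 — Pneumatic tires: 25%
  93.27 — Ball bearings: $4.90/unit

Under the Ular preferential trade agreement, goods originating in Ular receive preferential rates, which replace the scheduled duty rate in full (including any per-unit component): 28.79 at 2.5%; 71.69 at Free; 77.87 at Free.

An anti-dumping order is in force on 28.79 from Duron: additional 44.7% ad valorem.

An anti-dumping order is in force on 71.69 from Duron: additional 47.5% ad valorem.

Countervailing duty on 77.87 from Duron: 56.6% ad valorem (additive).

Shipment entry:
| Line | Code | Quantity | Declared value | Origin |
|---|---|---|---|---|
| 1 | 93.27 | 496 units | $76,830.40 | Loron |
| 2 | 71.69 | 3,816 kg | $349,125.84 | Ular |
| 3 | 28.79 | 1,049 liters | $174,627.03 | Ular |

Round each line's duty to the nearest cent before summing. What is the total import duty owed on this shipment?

Line 1 (93.27, Loron, 496 units, $76,830.40):
Base rate for 93.27 is $4.90/unit.
Duty = 496 × $4.90 = $2,430.40.
Line 2 (71.69, Ular, 3,816 kg, $349,125.84):
Base rate for 71.69 is $7.88/kg.
Origin Ular qualifies under the Velara–Ular agreement and 71.69 is covered: preferential rate Free applies instead.
The additional-duty order on 71.69 targets Duron, not Ular; it does not apply.
Duty = $349,125.84 × 0% = $0.00.
Line 3 (28.79, Ular, 1,049 liters, $174,627.03):
Base rate for 28.79 is 6%.
Origin Ular qualifies under the Velara–Ular agreement and 28.79 is covered: preferential rate 2.5% applies instead.
The additional-duty order on 28.79 targets Duron, not Ular; it does not apply.
Duty = $174,627.03 × 2.5% = $4,365.68.
Total = $2,430.40 + $0.00 + $4,365.68 = $6,796.08.

$6,796.08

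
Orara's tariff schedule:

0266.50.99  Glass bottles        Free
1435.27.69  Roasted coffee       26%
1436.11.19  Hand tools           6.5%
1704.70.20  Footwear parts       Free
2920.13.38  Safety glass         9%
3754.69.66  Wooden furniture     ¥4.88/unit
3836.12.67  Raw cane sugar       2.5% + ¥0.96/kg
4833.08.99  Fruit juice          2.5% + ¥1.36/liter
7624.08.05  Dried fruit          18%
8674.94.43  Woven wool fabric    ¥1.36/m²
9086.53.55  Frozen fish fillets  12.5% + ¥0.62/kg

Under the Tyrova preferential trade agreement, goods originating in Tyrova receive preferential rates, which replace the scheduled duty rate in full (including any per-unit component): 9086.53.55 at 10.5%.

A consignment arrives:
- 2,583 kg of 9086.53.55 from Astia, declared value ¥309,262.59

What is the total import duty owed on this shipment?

Line 1 (9086.53.55, Astia, 2,583 kg, ¥309,262.59):
Base rate for 9086.53.55 is 12.5% + ¥0.62/kg.
9086.53.55 has an FTA preferential rate, but origin Astia is not Tyrova; base rate stands.
Duty = ¥309,262.59 × 12.5% + 2,583 × ¥0.62 = ¥40,259.28.

¥40,259.28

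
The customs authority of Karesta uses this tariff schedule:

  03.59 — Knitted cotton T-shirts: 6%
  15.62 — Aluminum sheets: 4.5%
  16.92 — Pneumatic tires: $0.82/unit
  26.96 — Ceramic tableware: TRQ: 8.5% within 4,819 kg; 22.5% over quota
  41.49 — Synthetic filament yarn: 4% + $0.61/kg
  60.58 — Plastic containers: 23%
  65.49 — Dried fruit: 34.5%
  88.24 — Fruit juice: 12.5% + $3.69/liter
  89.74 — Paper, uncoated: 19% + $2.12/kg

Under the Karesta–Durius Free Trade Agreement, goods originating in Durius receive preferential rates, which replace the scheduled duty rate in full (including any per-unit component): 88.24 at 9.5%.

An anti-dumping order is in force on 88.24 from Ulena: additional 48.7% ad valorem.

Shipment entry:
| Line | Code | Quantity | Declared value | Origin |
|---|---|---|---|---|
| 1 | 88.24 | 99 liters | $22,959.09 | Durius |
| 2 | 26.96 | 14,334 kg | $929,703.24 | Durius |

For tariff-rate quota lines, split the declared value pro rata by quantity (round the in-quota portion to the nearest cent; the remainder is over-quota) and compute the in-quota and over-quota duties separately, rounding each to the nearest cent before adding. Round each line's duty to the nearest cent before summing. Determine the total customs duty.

Line 1 (88.24, Durius, 99 liters, $22,959.09):
Base rate for 88.24 is 12.5% + $3.69/liter.
Origin Durius qualifies under the Karesta–Durius agreement and 88.24 is covered: preferential rate 9.5% applies instead.
The additional-duty order on 88.24 targets Ulena, not Durius; it does not apply.
Duty = $22,959.09 × 9.5% = $2,181.11.
Line 2 (26.96, Durius, 14,334 kg, $929,703.24):
Code 26.96 is under a tariff-rate quota (threshold 4,819 kg). In-quota: 4,819 kg at 8.5%; over-quota: 9,515 kg at 22.5%.
Pro-rata value split: in-quota = $929,703.24 × 4,819/14,334 = $312,560.34; over-quota = $929,703.24 − $312,560.34 = $617,142.90.
In-quota duty = $312,560.34 × 8.5% = $26,567.63. Over-quota duty = $617,142.90 × 22.5% = $138,857.15.
Line duty = $26,567.63 + $138,857.15 = $165,424.78.
Total = $2,181.11 + $165,424.78 = $167,605.89.

$167,605.89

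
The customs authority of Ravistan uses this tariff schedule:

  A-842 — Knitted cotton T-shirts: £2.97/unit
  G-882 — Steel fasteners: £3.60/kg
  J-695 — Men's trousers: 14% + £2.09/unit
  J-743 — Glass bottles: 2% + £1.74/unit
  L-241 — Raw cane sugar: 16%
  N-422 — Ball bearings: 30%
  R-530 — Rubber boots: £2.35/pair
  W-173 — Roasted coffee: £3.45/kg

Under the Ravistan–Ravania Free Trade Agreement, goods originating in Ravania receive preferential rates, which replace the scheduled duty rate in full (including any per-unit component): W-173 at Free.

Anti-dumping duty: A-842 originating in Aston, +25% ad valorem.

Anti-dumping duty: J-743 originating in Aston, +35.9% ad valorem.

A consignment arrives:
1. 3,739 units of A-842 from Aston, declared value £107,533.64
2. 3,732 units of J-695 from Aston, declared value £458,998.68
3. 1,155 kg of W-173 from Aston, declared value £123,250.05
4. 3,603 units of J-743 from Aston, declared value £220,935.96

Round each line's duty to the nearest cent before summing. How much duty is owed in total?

Line 1 (A-842, Aston, 3,739 units, £107,533.64):
Base rate for A-842 is £2.97/unit.
Additional duty on A-842 from Aston: +25% ad valorem. Applied ad valorem rate = 25%.
Duty = £107,533.64 × 25% + 3,739 × £2.97 = £37,988.24.
Line 2 (J-695, Aston, 3,732 units, £458,998.68):
Base rate for J-695 is 14% + £2.09/unit.
Duty = £458,998.68 × 14% + 3,732 × £2.09 = £72,059.70.
Line 3 (W-173, Aston, 1,155 kg, £123,250.05):
Base rate for W-173 is £3.45/kg.
W-173 has an FTA preferential rate, but origin Aston is not Ravania; base rate stands.
Duty = 1,155 × £3.45 = £3,984.75.
Line 4 (J-743, Aston, 3,603 units, £220,935.96):
Base rate for J-743 is 2% + £1.74/unit.
Additional duty on J-743 from Aston: +35.9%. Applied ad valorem rate: 2% + 35.9% = 37.9%.
Duty = £220,935.96 × 37.9% + 3,603 × £1.74 = £90,003.95.
Total = £37,988.24 + £72,059.70 + £3,984.75 + £90,003.95 = £204,036.64.

£204,036.64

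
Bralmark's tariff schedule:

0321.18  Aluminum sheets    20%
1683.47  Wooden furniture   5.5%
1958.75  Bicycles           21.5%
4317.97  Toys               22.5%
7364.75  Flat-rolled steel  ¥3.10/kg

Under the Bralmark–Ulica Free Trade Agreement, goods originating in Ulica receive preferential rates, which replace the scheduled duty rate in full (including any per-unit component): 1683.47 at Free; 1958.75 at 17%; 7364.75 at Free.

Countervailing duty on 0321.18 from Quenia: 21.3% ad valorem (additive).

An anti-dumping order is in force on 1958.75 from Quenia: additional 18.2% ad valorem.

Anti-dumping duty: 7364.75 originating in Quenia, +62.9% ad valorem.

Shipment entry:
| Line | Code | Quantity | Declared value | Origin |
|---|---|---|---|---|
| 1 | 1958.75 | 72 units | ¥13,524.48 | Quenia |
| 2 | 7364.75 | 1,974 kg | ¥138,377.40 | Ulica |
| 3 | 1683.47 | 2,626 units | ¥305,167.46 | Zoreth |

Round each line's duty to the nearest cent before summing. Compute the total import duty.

¥22,153.43

Line 1 (1958.75, Quenia, 72 units, ¥13,524.48):
Base rate for 1958.75 is 21.5%.
1958.75 has an FTA preferential rate, but origin Quenia is not Ulica; base rate stands.
Additional duty on 1958.75 from Quenia: +18.2%. Applied ad valorem rate: 21.5% + 18.2% = 39.7%.
Duty = ¥13,524.48 × 39.7% = ¥5,369.22.
Line 2 (7364.75, Ulica, 1,974 kg, ¥138,377.40):
Base rate for 7364.75 is ¥3.10/kg.
Origin Ulica qualifies under the Bralmark–Ulica agreement and 7364.75 is covered: preferential rate Free applies instead.
The additional-duty order on 7364.75 targets Quenia, not Ulica; it does not apply.
Duty = ¥138,377.40 × 0% = ¥0.00.
Line 3 (1683.47, Zoreth, 2,626 units, ¥305,167.46):
Base rate for 1683.47 is 5.5%.
1683.47 has an FTA preferential rate, but origin Zoreth is not Ulica; base rate stands.
Duty = ¥305,167.46 × 5.5% = ¥16,784.21.
Total = ¥5,369.22 + ¥0.00 + ¥16,784.21 = ¥22,153.43.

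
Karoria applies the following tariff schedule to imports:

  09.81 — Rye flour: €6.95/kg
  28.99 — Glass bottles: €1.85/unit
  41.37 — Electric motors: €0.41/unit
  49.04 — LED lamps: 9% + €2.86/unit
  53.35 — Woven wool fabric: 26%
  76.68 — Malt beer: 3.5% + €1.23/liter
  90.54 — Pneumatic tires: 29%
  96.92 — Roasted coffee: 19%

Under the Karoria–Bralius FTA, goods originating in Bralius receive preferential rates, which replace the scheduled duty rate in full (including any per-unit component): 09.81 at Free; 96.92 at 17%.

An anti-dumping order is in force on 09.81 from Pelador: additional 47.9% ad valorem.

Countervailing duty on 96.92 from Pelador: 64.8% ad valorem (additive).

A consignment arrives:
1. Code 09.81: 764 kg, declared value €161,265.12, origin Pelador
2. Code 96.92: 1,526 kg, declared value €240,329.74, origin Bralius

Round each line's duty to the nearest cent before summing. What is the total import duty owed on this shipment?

Line 1 (09.81, Pelador, 764 kg, €161,265.12):
Base rate for 09.81 is €6.95/kg.
09.81 has an FTA preferential rate, but origin Pelador is not Bralius; base rate stands.
Additional duty on 09.81 from Pelador: +47.9% ad valorem. Applied ad valorem rate = 47.9%.
Duty = €161,265.12 × 47.9% + 764 × €6.95 = €82,555.79.
Line 2 (96.92, Bralius, 1,526 kg, €240,329.74):
Base rate for 96.92 is 19%.
Origin Bralius qualifies under the Karoria–Bralius agreement and 96.92 is covered: preferential rate 17% applies instead.
The additional-duty order on 96.92 targets Pelador, not Bralius; it does not apply.
Duty = €240,329.74 × 17% = €40,856.06.
Total = €82,555.79 + €40,856.06 = €123,411.85.

€123,411.85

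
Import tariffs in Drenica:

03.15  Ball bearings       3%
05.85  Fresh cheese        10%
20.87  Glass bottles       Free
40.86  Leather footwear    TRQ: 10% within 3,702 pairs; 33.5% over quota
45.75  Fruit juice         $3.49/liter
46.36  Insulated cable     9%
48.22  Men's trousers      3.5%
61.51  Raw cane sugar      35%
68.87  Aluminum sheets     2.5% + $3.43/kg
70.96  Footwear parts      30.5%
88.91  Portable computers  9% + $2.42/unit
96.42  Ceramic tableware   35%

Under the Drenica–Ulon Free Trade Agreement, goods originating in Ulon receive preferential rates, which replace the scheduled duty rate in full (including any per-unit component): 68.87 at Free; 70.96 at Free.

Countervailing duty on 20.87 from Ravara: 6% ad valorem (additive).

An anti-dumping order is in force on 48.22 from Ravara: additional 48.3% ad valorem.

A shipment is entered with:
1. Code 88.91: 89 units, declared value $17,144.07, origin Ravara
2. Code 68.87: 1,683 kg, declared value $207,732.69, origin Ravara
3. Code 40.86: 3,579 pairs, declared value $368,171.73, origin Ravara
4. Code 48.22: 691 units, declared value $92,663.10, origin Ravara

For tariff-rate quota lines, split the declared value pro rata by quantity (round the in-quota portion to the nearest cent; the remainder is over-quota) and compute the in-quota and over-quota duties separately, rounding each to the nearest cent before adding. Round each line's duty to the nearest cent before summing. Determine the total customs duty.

Line 1 (88.91, Ravara, 89 units, $17,144.07):
Base rate for 88.91 is 9% + $2.42/unit.
Duty = $17,144.07 × 9% + 89 × $2.42 = $1,758.35.
Line 2 (68.87, Ravara, 1,683 kg, $207,732.69):
Base rate for 68.87 is 2.5% + $3.43/kg.
68.87 has an FTA preferential rate, but origin Ravara is not Ulon; base rate stands.
Duty = $207,732.69 × 2.5% + 1,683 × $3.43 = $10,966.01.
Line 3 (40.86, Ravara, 3,579 pairs, $368,171.73):
Code 40.86 is under a tariff-rate quota (threshold 3,702 pairs). Quantity 3,579 pairs is within the quota, so the in-quota rate 10% applies to the full value.
Duty = $368,171.73 × 10% = $36,817.17.
Line 4 (48.22, Ravara, 691 units, $92,663.10):
Base rate for 48.22 is 3.5%.
Additional duty on 48.22 from Ravara: +48.3%. Applied ad valorem rate: 3.5% + 48.3% = 51.8%.
Duty = $92,663.10 × 51.8% = $47,999.49.
Total = $1,758.35 + $10,966.01 + $36,817.17 + $47,999.49 = $97,541.02.

$97,541.02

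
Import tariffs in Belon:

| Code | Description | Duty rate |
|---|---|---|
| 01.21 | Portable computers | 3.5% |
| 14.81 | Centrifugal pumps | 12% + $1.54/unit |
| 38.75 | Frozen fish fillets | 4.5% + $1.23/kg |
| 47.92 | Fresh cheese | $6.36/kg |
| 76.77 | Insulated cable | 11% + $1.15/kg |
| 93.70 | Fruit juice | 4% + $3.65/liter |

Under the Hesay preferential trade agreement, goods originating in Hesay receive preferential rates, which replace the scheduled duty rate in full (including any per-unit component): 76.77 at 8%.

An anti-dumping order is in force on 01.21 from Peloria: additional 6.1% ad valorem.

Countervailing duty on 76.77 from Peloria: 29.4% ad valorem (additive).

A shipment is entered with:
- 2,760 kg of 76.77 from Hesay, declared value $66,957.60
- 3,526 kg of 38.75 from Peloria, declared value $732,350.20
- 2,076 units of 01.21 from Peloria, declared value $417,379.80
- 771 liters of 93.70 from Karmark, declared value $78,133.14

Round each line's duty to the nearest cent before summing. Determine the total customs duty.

$88,657.29

Line 1 (76.77, Hesay, 2,760 kg, $66,957.60):
Base rate for 76.77 is 11% + $1.15/kg.
Origin Hesay qualifies under the Belon–Hesay agreement and 76.77 is covered: preferential rate 8% applies instead.
The additional-duty order on 76.77 targets Peloria, not Hesay; it does not apply.
Duty = $66,957.60 × 8% = $5,356.61.
Line 2 (38.75, Peloria, 3,526 kg, $732,350.20):
Base rate for 38.75 is 4.5% + $1.23/kg.
Duty = $732,350.20 × 4.5% + 3,526 × $1.23 = $37,292.74.
Line 3 (01.21, Peloria, 2,076 units, $417,379.80):
Base rate for 01.21 is 3.5%.
Additional duty on 01.21 from Peloria: +6.1%. Applied ad valorem rate: 3.5% + 6.1% = 9.6%.
Duty = $417,379.80 × 9.6% = $40,068.46.
Line 4 (93.70, Karmark, 771 liters, $78,133.14):
Base rate for 93.70 is 4% + $3.65/liter.
Duty = $78,133.14 × 4% + 771 × $3.65 = $5,939.48.
Total = $5,356.61 + $37,292.74 + $40,068.46 + $5,939.48 = $88,657.29.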